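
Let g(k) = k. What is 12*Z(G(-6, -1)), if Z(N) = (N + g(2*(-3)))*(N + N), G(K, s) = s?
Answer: 168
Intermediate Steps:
Z(N) = 2*N*(-6 + N) (Z(N) = (N + 2*(-3))*(N + N) = (N - 6)*(2*N) = (-6 + N)*(2*N) = 2*N*(-6 + N))
12*Z(G(-6, -1)) = 12*(2*(-1)*(-6 - 1)) = 12*(2*(-1)*(-7)) = 12*14 = 168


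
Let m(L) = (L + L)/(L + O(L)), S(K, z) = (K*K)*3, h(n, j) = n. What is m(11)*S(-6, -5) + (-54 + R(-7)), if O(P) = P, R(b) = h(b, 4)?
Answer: 47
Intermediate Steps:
R(b) = b
S(K, z) = 3*K² (S(K, z) = K²*3 = 3*K²)
m(L) = 1 (m(L) = (L + L)/(L + L) = (2*L)/((2*L)) = (2*L)*(1/(2*L)) = 1)
m(11)*S(-6, -5) + (-54 + R(-7)) = 1*(3*(-6)²) + (-54 - 7) = 1*(3*36) - 61 = 1*108 - 61 = 108 - 61 = 47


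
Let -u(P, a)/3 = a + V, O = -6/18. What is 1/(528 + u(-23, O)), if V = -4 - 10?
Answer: 1/571 ≈ 0.0017513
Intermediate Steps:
O = -⅓ (O = -6*1/18 = -⅓ ≈ -0.33333)
V = -14
u(P, a) = 42 - 3*a (u(P, a) = -3*(a - 14) = -3*(-14 + a) = 42 - 3*a)
1/(528 + u(-23, O)) = 1/(528 + (42 - 3*(-⅓))) = 1/(528 + (42 + 1)) = 1/(528 + 43) = 1/571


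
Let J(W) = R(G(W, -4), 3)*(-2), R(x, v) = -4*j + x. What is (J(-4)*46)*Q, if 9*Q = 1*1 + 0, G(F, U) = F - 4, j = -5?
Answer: -368/3 ≈ -122.67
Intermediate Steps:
G(F, U) = -4 + F
R(x, v) = 20 + x (R(x, v) = -4*(-5) + x = 20 + x)
J(W) = -32 - 2*W (J(W) = (20 + (-4 + W))*(-2) = (16 + W)*(-2) = -32 - 2*W)
Q = 1/9 (Q = (1*1 + 0)/9 = (1 + 0)/9 = (1/9)*1 = 1/9 ≈ 0.11111)
(J(-4)*46)*Q = ((-32 - 2*(-4))*46)*(1/9) = ((-32 + 8)*46)*(1/9) = -24*46*(1/9) = -1104*1/9 = -368/3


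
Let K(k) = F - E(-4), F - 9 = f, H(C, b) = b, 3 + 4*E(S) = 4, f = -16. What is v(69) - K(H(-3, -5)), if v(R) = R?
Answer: 305/4 ≈ 76.250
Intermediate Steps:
E(S) = ¼ (E(S) = -¾ + (¼)*4 = -¾ + 1 = ¼)
F = -7 (F = 9 - 16 = -7)
K(k) = -29/4 (K(k) = -7 - 1*¼ = -7 - ¼ = -29/4)
v(69) - K(H(-3, -5)) = 69 - 1*(-29/4) = 69 + 29/4 = 305/4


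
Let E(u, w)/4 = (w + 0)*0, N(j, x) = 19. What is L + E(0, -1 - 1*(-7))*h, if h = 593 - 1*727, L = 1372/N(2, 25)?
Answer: 1372/19 ≈ 72.211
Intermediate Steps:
L = 1372/19 ≈ 72.211
E(u, w) = 0 (E(u, w) = 4*((w + 0)*0) = 4*(w*0) = 4*0 = 0)
h = -134 (h = 593 - 727 = -134)
L + E(0, -1 - 1*(-7))*h = 1372/19 + 0*(-134) = 1372/19 + 0 = 1372/19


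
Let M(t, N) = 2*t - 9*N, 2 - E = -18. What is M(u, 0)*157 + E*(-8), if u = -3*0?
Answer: -160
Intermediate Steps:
u = 0
E = 20 (E = 2 - 1*(-18) = 2 + 18 = 20)
M(t, N) = -9*N + 2*t
M(u, 0)*157 + E*(-8) = (-9*0 + 2*0)*157 + 20*(-8) = (0 + 0)*157 - 160 = 0*157 - 160 = 0 - 160 = -160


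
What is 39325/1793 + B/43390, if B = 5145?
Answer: 31191577/1414514 ≈ 22.051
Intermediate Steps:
39325/1793 + B/43390 = 39325/1793 + 5145/43390 = 39325*(1/1793) + 5145*(1/43390) = 3575/163 + 1029/8678 = 31191577/1414514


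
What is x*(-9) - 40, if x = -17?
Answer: 113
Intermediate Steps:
x*(-9) - 40 = -17*(-9) - 40 = 153 - 40 = 113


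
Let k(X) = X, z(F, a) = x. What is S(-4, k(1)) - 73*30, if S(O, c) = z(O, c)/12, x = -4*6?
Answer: -2192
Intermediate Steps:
x = -24
z(F, a) = -24
S(O, c) = -2 (S(O, c) = -24/12 = -24*1/12 = -2)
S(-4, k(1)) - 73*30 = -2 - 73*30 = -2 - 2190 = -2192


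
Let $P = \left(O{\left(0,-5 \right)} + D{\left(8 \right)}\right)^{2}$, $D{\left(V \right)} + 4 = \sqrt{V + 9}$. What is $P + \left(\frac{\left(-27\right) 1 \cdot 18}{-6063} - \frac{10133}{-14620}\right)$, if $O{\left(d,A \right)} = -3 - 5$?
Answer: $\frac{111160871}{687140} - 24 \sqrt{17} \approx 62.819$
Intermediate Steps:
$D{\left(V \right)} = -4 + \sqrt{9 + V}$ ($D{\left(V \right)} = -4 + \sqrt{V + 9} = -4 + \sqrt{9 + V}$)
$O{\left(d,A \right)} = -8$ ($O{\left(d,A \right)} = -3 - 5 = -8$)
$P = \left(-12 + \sqrt{17}\right)^{2}$ ($P = \left(-8 - \left(4 - \sqrt{9 + 8}\right)\right)^{2} = \left(-8 - \left(4 - \sqrt{17}\right)\right)^{2} = \left(-12 + \sqrt{17}\right)^{2} \approx 62.045$)
$P + \left(\frac{\left(-27\right) 1 \cdot 18}{-6063} - \frac{10133}{-14620}\right) = \left(12 - \sqrt{17}\right)^{2} + \left(\frac{\left(-27\right) 1 \cdot 18}{-6063} - \frac{10133}{-14620}\right) = \left(12 - \sqrt{17}\right)^{2} + \left(\left(-27\right) 18 \left(- \frac{1}{6063}\right) - - \frac{10133}{14620}\right) = \left(12 - \sqrt{17}\right)^{2} + \left(\left(-486\right) \left(- \frac{1}{6063}\right) + \frac{10133}{14620}\right) = \left(12 - \sqrt{17}\right)^{2} + \left(\frac{162}{2021} + \frac{10133}{14620}\right) = \left(12 - \sqrt{17}\right)^{2} + \frac{531331}{687140} = \frac{531331}{687140} + \left(12 - \sqrt{17}\right)^{2}$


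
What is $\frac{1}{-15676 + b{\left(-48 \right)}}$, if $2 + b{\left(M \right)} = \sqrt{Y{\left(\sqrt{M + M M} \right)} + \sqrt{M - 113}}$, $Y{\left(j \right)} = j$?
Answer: $\frac{1}{-15678 + \sqrt{4 \sqrt{141} + i \sqrt{161}}} \approx -6.3812 \cdot 10^{-5} - 3.7 \cdot 10^{-9} i$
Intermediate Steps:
$b{\left(M \right)} = -2 + \sqrt{\sqrt{-113 + M} + \sqrt{M + M^{2}}}$ ($b{\left(M \right)} = -2 + \sqrt{\sqrt{M + M M} + \sqrt{M - 113}} = -2 + \sqrt{\sqrt{M + M^{2}} + \sqrt{-113 + M}} = -2 + \sqrt{\sqrt{-113 + M} + \sqrt{M + M^{2}}}$)
$\frac{1}{-15676 + b{\left(-48 \right)}} = \frac{1}{-15676 - \left(2 - \sqrt{\sqrt{- 48 \left(1 - 48\right)} + \sqrt{-113 - 48}}\right)} = \frac{1}{-15676 - \left(2 - \sqrt{\sqrt{\left(-48\right) \left(-47\right)} + \sqrt{-161}}\right)} = \frac{1}{-15676 - \left(2 - \sqrt{\sqrt{2256} + i \sqrt{161}}\right)} = \frac{1}{-15676 - \left(2 - \sqrt{4 \sqrt{141} + i \sqrt{161}}\right)} = \frac{1}{-15678 + \sqrt{4 \sqrt{141} + i \sqrt{161}}}$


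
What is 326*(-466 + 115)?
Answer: -114426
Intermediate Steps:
326*(-466 + 115) = 326*(-351) = -114426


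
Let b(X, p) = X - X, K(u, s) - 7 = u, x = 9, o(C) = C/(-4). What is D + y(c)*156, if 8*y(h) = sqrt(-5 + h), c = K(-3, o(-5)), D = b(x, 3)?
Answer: 39*I/2 ≈ 19.5*I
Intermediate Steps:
o(C) = -C/4 (o(C) = C*(-1/4) = -C/4)
K(u, s) = 7 + u
b(X, p) = 0
D = 0
c = 4 (c = 7 - 3 = 4)
y(h) = sqrt(-5 + h)/8
D + y(c)*156 = 0 + (sqrt(-5 + 4)/8)*156 = 0 + (sqrt(-1)/8)*156 = 0 + (I/8)*156 = 0 + 39*I/2 = 39*I/2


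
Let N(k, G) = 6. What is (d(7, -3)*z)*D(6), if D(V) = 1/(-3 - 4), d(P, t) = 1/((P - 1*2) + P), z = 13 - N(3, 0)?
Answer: -1/12 ≈ -0.083333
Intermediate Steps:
z = 7 (z = 13 - 1*6 = 13 - 6 = 7)
d(P, t) = 1/(-2 + 2*P) (d(P, t) = 1/((P - 2) + P) = 1/((-2 + P) + P) = 1/(-2 + 2*P))
D(V) = -⅐ (D(V) = 1/(-7) = -⅐)
(d(7, -3)*z)*D(6) = ((1/(2*(-1 + 7)))*7)*(-⅐) = (((½)/6)*7)*(-⅐) = (((½)*(⅙))*7)*(-⅐) = ((1/12)*7)*(-⅐) = (7/12)*(-⅐) = -1/12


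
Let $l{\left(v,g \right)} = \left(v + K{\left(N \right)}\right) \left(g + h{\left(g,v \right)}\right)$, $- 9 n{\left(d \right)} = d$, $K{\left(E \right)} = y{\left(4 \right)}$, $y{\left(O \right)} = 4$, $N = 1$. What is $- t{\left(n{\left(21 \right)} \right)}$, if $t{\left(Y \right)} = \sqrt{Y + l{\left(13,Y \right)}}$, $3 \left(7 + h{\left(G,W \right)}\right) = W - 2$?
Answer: $- \frac{2 i \sqrt{222}}{3} \approx - 9.9331 i$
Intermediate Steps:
$h{\left(G,W \right)} = - \frac{23}{3} + \frac{W}{3}$ ($h{\left(G,W \right)} = -7 + \frac{W - 2}{3} = -7 + \frac{-2 + W}{3} = -7 + \left(- \frac{2}{3} + \frac{W}{3}\right) = - \frac{23}{3} + \frac{W}{3}$)
$K{\left(E \right)} = 4$
$n{\left(d \right)} = - \frac{d}{9}$
$l{\left(v,g \right)} = \left(4 + v\right) \left(- \frac{23}{3} + g + \frac{v}{3}\right)$ ($l{\left(v,g \right)} = \left(v + 4\right) \left(g + \left(- \frac{23}{3} + \frac{v}{3}\right)\right) = \left(4 + v\right) \left(- \frac{23}{3} + g + \frac{v}{3}\right)$)
$t{\left(Y \right)} = \sqrt{- \frac{170}{3} + 18 Y}$ ($t{\left(Y \right)} = \sqrt{Y + \left(- \frac{92}{3} + 4 Y - \frac{247}{3} + \frac{13^{2}}{3} + Y 13\right)} = \sqrt{Y + \left(- \frac{92}{3} + 4 Y - \frac{247}{3} + \frac{1}{3} \cdot 169 + 13 Y\right)} = \sqrt{Y + \left(- \frac{92}{3} + 4 Y - \frac{247}{3} + \frac{169}{3} + 13 Y\right)} = \sqrt{Y + \left(- \frac{170}{3} + 17 Y\right)} = \sqrt{- \frac{170}{3} + 18 Y}$)
$- t{\left(n{\left(21 \right)} \right)} = - \frac{\sqrt{-510 + 162 \left(\left(- \frac{1}{9}\right) 21\right)}}{3} = - \frac{\sqrt{-510 + 162 \left(- \frac{7}{3}\right)}}{3} = - \frac{\sqrt{-510 - 378}}{3} = - \frac{\sqrt{-888}}{3} = - \frac{2 i \sqrt{222}}{3}$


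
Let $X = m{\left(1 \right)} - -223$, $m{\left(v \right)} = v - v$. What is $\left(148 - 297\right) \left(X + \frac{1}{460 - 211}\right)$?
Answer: $- \frac{8273672}{249} \approx -33228.0$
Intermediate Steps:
$m{\left(v \right)} = 0$
$X = 223$ ($X = 0 - -223 = 0 + 223 = 223$)
$\left(148 - 297\right) \left(X + \frac{1}{460 - 211}\right) = \left(148 - 297\right) \left(223 + \frac{1}{460 - 211}\right) = - 149 \left(223 + \frac{1}{249}\right) = \left(-149\right) \frac{55528}{249} = - \frac{8273672}{249}$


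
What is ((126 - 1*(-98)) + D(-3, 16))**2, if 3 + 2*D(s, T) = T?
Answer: 212521/4 ≈ 53130.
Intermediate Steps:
D(s, T) = -3/2 + T/2
((126 - 1*(-98)) + D(-3, 16))**2 = ((126 - 1*(-98)) + (-3/2 + (1/2)*16))**2 = ((126 + 98) + (-3/2 + 8))**2 = (224 + 13/2)**2 = (461/2)**2 = 212521/4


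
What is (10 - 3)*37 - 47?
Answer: 212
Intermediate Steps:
(10 - 3)*37 - 47 = 7*37 - 47 = 259 - 47 = 212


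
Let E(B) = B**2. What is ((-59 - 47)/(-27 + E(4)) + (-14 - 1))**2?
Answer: 3481/121 ≈ 28.769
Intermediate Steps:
((-59 - 47)/(-27 + E(4)) + (-14 - 1))**2 = ((-59 - 47)/(-27 + 4**2) + (-14 - 1))**2 = (-106/(-27 + 16) - 15)**2 = (-106/(-11) - 15)**2 = (-106*(-1/11) - 15)**2 = (106/11 - 15)**2 = (-59/11)**2 = 3481/121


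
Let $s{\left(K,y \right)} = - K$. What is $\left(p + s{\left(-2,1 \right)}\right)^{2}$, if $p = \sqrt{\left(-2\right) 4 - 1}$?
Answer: $-5 + 12 i \approx -5.0 + 12.0 i$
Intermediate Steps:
$p = 3 i$ ($p = \sqrt{-8 - 1} = \sqrt{-9} = 3 i \approx 3.0 i$)
$\left(p + s{\left(-2,1 \right)}\right)^{2} = \left(3 i - -2\right)^{2} = \left(3 i + 2\right)^{2} = \left(2 + 3 i\right)^{2}$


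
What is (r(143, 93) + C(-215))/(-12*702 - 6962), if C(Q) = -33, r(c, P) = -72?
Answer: 15/2198 ≈ 0.0068244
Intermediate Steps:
(r(143, 93) + C(-215))/(-12*702 - 6962) = (-72 - 33)/(-12*702 - 6962) = -105/(-8424 - 6962) = -105/(-15386) = -105*(-1/15386) = 15/2198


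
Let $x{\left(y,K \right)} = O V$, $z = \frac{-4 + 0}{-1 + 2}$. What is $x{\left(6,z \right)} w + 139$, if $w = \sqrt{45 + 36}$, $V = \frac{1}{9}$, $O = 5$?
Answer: $144$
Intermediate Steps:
$V = \frac{1}{9} \approx 0.11111$
$w = 9$ ($w = \sqrt{81} = 9$)
$z = -4$ ($z = - \frac{4}{1} = \left(-4\right) 1 = -4$)
$x{\left(y,K \right)} = \frac{5}{9}$ ($x{\left(y,K \right)} = 5 \cdot \frac{1}{9} = \frac{5}{9}$)
$x{\left(6,z \right)} w + 139 = \frac{5}{9} \cdot 9 + 139 = 5 + 139 = 144$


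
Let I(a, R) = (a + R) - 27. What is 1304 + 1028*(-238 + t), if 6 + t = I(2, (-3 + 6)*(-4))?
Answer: -287564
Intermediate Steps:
I(a, R) = -27 + R + a (I(a, R) = (R + a) - 27 = -27 + R + a)
t = -43 (t = -6 + (-27 + (-3 + 6)*(-4) + 2) = -6 + (-27 + 3*(-4) + 2) = -6 + (-27 - 12 + 2) = -6 - 37 = -43)
1304 + 1028*(-238 + t) = 1304 + 1028*(-238 - 43) = 1304 + 1028*(-281) = 1304 - 288868 = -287564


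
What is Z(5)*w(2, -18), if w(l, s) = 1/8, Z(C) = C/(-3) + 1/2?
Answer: -7/48 ≈ -0.14583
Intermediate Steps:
Z(C) = ½ - C/3 (Z(C) = C*(-⅓) + 1*(½) = -C/3 + ½ = ½ - C/3)
w(l, s) = ⅛
Z(5)*w(2, -18) = (½ - ⅓*5)*(⅛) = (½ - 5/3)*(⅛) = -7/6*⅛ = -7/48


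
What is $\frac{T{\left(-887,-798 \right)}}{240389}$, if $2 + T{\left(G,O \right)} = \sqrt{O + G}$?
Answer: $- \frac{2}{240389} + \frac{i \sqrt{1685}}{240389} \approx -8.3199 \cdot 10^{-6} + 0.00017076 i$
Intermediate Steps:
$T{\left(G,O \right)} = -2 + \sqrt{G + O}$ ($T{\left(G,O \right)} = -2 + \sqrt{O + G} = -2 + \sqrt{G + O}$)
$\frac{T{\left(-887,-798 \right)}}{240389} = \frac{-2 + \sqrt{-887 - 798}}{240389} = \left(-2 + \sqrt{-1685}\right) \frac{1}{240389} = \left(-2 + i \sqrt{1685}\right) \frac{1}{240389} = - \frac{2}{240389} + \frac{i \sqrt{1685}}{240389}$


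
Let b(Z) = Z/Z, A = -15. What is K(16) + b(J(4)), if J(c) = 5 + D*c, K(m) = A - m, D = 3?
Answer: -30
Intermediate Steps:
K(m) = -15 - m
J(c) = 5 + 3*c
b(Z) = 1
K(16) + b(J(4)) = (-15 - 1*16) + 1 = (-15 - 16) + 1 = -31 + 1 = -30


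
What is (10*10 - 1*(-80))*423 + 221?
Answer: 76361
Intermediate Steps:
(10*10 - 1*(-80))*423 + 221 = (100 + 80)*423 + 221 = 180*423 + 221 = 76140 + 221 = 76361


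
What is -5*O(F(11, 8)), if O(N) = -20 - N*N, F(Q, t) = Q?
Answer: 705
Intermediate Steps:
O(N) = -20 - N²
-5*O(F(11, 8)) = -5*(-20 - 1*11²) = -5*(-20 - 1*121) = -5*(-20 - 121) = -5*(-141) = 705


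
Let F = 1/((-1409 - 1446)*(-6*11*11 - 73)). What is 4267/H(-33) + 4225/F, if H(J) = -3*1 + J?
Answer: 346962150233/36 ≈ 9.6378e+9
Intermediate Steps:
H(J) = -3 + J
F = 1/2281145 (F = 1/(-2855*(-66*11 - 73)) = 1/(-2855*(-726 - 73)) = 1/(-2855*(-799)) = 1/2281145 ≈ 4.3838e-7)
4267/H(-33) + 4225/F = 4267/(-3 - 33) + 4225/(1/2281145) = 4267/(-36) + 4225*2281145 = 4267*(-1/36) + 9637837625 = -4267/36 + 9637837625 = 346962150233/36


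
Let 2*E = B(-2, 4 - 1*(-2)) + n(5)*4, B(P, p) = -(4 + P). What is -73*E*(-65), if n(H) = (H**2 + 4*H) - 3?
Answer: 393835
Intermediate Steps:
B(P, p) = -4 - P
n(H) = -3 + H**2 + 4*H
E = 83 (E = ((-4 - 1*(-2)) + (-3 + 5**2 + 4*5)*4)/2 = ((-4 + 2) + (-3 + 25 + 20)*4)/2 = (-2 + 42*4)/2 = (-2 + 168)/2 = (1/2)*166 = 83)
-73*E*(-65) = -73*83*(-65) = -6059*(-65) = 393835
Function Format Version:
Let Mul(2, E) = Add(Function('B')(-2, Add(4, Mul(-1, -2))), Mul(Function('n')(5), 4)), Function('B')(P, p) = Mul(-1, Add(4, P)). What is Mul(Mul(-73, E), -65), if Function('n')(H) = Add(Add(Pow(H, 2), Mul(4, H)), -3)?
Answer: 393835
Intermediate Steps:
Function('B')(P, p) = Add(-4, Mul(-1, P))
Function('n')(H) = Add(-3, Pow(H, 2), Mul(4, H))
E = 83 (E = Mul(Rational(1, 2), Add(Add(-4, Mul(-1, -2)), Mul(Add(-3, Pow(5, 2), Mul(4, 5)), 4))) = Mul(Rational(1, 2), Add(Add(-4, 2), Mul(Add(-3, 25, 20), 4))) = Mul(Rational(1, 2), Add(-2, Mul(42, 4))) = Mul(Rational(1, 2), Add(-2, 168)) = Mul(Rational(1, 2), 166) = 83)
Mul(Mul(-73, E), -65) = Mul(Mul(-73, 83), -65) = Mul(-6059, -65) = 393835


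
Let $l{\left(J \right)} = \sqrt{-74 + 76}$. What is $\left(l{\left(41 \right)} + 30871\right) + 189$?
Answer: $31060 + \sqrt{2} \approx 31061.0$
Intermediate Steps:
$l{\left(J \right)} = \sqrt{2}$
$\left(l{\left(41 \right)} + 30871\right) + 189 = \left(\sqrt{2} + 30871\right) + 189 = \left(30871 + \sqrt{2}\right) + 189 = 31060 + \sqrt{2}$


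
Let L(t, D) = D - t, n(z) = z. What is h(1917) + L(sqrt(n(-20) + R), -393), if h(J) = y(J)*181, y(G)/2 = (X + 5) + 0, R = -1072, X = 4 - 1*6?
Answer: 693 - 2*I*sqrt(273) ≈ 693.0 - 33.045*I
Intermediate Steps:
X = -2 (X = 4 - 6 = -2)
y(G) = 6 (y(G) = 2*((-2 + 5) + 0) = 2*(3 + 0) = 2*3 = 6)
h(J) = 1086 (h(J) = 6*181 = 1086)
h(1917) + L(sqrt(n(-20) + R), -393) = 1086 + (-393 - sqrt(-20 - 1072)) = 1086 + (-393 - sqrt(-1092)) = 1086 + (-393 - 2*I*sqrt(273)) = 693 - 2*I*sqrt(273)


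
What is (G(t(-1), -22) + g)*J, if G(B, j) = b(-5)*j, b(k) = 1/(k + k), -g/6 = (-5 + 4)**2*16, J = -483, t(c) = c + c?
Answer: 226527/5 ≈ 45305.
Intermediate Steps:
t(c) = 2*c
g = -96 (g = -6*(-5 + 4)**2*16 = -6*(-1)**2*16 = -6*16 = -96)
b(k) = 1/(2*k)
G(B, j) = -j/10 (G(B, j) = ((1/2)/(-5))*j = ((1/2)*(-1/5))*j = -j/10)
(G(t(-1), -22) + g)*J = (-1/10*(-22) - 96)*(-483) = (11/5 - 96)*(-483) = -469/5*(-483) = 226527/5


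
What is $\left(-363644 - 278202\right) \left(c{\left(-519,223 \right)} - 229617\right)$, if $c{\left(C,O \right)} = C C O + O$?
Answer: $-38406850909214$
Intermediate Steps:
$c{\left(C,O \right)} = O + O C^{2}$ ($c{\left(C,O \right)} = C^{2} O + O = O C^{2} + O = O + O C^{2}$)
$\left(-363644 - 278202\right) \left(c{\left(-519,223 \right)} - 229617\right) = \left(-363644 - 278202\right) \left(223 \left(1 + \left(-519\right)^{2}\right) - 229617\right) = - 641846 \left(223 \left(1 + 269361\right) - 229617\right) = - 641846 \left(223 \cdot 269362 - 229617\right) = - 641846 \left(60067726 - 229617\right) = \left(-641846\right) 59838109 = -38406850909214$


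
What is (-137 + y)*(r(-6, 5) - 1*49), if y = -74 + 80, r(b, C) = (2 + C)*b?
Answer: 11921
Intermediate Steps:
r(b, C) = b*(2 + C)
y = 6
(-137 + y)*(r(-6, 5) - 1*49) = (-137 + 6)*(-6*(2 + 5) - 1*49) = -131*(-6*7 - 49) = -131*(-42 - 49) = -131*(-91) = 11921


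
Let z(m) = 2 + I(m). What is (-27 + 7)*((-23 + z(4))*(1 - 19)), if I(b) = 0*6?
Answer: -7560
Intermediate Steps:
I(b) = 0
z(m) = 2 (z(m) = 2 + 0 = 2)
(-27 + 7)*((-23 + z(4))*(1 - 19)) = (-27 + 7)*((-23 + 2)*(1 - 19)) = -(-420)*(-18) = -20*378 = -7560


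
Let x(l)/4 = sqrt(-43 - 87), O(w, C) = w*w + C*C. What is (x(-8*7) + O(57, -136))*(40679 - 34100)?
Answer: 143060355 + 26316*I*sqrt(130) ≈ 1.4306e+8 + 3.0005e+5*I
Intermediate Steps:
O(w, C) = C**2 + w**2 (O(w, C) = w**2 + C**2 = C**2 + w**2)
x(l) = 4*I*sqrt(130) (x(l) = 4*sqrt(-43 - 87) = 4*sqrt(-130) = 4*(I*sqrt(130)) = 4*I*sqrt(130))
(x(-8*7) + O(57, -136))*(40679 - 34100) = (4*I*sqrt(130) + ((-136)**2 + 57**2))*(40679 - 34100) = (4*I*sqrt(130) + (18496 + 3249))*6579 = (4*I*sqrt(130) + 21745)*6579 = (21745 + 4*I*sqrt(130))*6579 = 143060355 + 26316*I*sqrt(130)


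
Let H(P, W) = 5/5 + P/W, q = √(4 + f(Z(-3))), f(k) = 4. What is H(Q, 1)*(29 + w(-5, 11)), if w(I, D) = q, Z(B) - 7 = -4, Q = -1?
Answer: 0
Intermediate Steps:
Z(B) = 3 (Z(B) = 7 - 4 = 3)
q = 2*√2 (q = √(4 + 4) = √8 = 2*√2 ≈ 2.8284)
w(I, D) = 2*√2
H(P, W) = 1 + P/W (H(P, W) = 5*(⅕) + P/W = 1 + P/W)
H(Q, 1)*(29 + w(-5, 11)) = ((-1 + 1)/1)*(29 + 2*√2) = (1*0)*(29 + 2*√2) = 0*(29 + 2*√2) = 0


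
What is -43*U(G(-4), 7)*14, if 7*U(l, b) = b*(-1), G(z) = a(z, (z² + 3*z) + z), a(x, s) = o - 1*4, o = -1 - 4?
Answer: 602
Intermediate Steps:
o = -5
a(x, s) = -9 (a(x, s) = -5 - 1*4 = -5 - 4 = -9)
G(z) = -9
U(l, b) = -b/7 (U(l, b) = (b*(-1))/7 = (-b)/7 = -b/7)
-43*U(G(-4), 7)*14 = -(-43)*7/7*14 = -43*(-1)*14 = 43*14 = 602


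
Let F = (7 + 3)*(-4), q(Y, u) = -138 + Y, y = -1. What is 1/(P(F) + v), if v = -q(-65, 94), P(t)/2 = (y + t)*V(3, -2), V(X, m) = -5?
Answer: 1/613 ≈ 0.0016313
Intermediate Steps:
F = -40 (F = 10*(-4) = -40)
P(t) = 10 - 10*t (P(t) = 2*((-1 + t)*(-5)) = 2*(5 - 5*t) = 10 - 10*t)
v = 203 (v = -(-138 - 65) = -1*(-203) = 203)
1/(P(F) + v) = 1/((10 - 10*(-40)) + 203) = 1/((10 + 400) + 203) = 1/(410 + 203) = 1/613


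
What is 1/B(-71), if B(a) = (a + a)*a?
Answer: 1/10082 ≈ 9.9187e-5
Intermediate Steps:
B(a) = 2*a**2 (B(a) = (2*a)*a = 2*a**2)
1/B(-71) = 1/(2*(-71)**2) = 1/(2*5041) = 1/10082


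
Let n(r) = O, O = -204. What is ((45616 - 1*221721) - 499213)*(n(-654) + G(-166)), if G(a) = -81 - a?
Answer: 80362842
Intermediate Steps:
n(r) = -204
((45616 - 1*221721) - 499213)*(n(-654) + G(-166)) = ((45616 - 1*221721) - 499213)*(-204 + (-81 - 1*(-166))) = ((45616 - 221721) - 499213)*(-204 + (-81 + 166)) = (-176105 - 499213)*(-204 + 85) = -675318*(-119) = 80362842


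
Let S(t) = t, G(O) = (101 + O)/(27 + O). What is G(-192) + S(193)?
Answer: 31936/165 ≈ 193.55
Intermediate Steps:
G(O) = (101 + O)/(27 + O)
G(-192) + S(193) = (101 - 192)/(27 - 192) + 193 = -91/(-165) + 193 = -1/165*(-91) + 193 = 91/165 + 193 = 31936/165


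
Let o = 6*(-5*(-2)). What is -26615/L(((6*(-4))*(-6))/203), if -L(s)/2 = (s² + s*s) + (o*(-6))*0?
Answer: 1096777535/82944 ≈ 13223.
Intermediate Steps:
o = 60 (o = 6*10 = 60)
L(s) = -4*s² (L(s) = -2*((s² + s*s) + (60*(-6))*0) = -2*((s² + s²) - 360*0) = -2*(2*s² + 0) = -4*s²)
-26615/L(((6*(-4))*(-6))/203) = -26615/((-4*(((6*(-4))*(-6))/203)²)) = -26615/((-4*(-24*(-6)*(1/203))²)) = -26615/((-4*(144*(1/203))²)) = -26615/((-4*(144/203)²)) = -26615/((-4*20736/41209)) = -26615/(-82944/41209) = -26615*(-41209/82944) = 1096777535/82944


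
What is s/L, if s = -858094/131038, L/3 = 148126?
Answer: -429047/29115202182 ≈ -1.4736e-5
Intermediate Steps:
L = 444378 (L = 3*148126 = 444378)
s = -429047/65519 (s = -858094*1/131038 = -429047/65519 ≈ -6.5484)
s/L = -429047/65519/444378 = -429047/65519*1/444378 = -429047/29115202182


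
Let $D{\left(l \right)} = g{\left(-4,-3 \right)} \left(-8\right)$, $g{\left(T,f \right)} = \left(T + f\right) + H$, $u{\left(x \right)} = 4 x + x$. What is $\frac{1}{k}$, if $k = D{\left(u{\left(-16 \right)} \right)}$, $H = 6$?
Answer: $\frac{1}{8} \approx 0.125$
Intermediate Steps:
$u{\left(x \right)} = 5 x$
$g{\left(T,f \right)} = 6 + T + f$ ($g{\left(T,f \right)} = \left(T + f\right) + 6 = 6 + T + f$)
$D{\left(l \right)} = 8$ ($D{\left(l \right)} = \left(6 - 4 - 3\right) \left(-8\right) = \left(-1\right) \left(-8\right) = 8$)
$k = 8$
$\frac{1}{k} = \frac{1}{8}$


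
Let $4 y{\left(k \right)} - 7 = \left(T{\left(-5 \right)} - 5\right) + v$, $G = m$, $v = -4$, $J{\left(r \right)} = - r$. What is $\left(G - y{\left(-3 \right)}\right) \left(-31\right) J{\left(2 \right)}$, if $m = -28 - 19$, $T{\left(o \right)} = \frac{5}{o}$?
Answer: $- \frac{5735}{2} \approx -2867.5$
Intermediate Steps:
$m = -47$ ($m = -28 - 19 = -47$)
$G = -47$
$y{\left(k \right)} = - \frac{3}{4}$ ($y{\left(k \right)} = \frac{7}{4} + \frac{\left(\frac{5}{-5} - 5\right) - 4}{4} = \frac{7}{4} + \frac{\left(5 \left(- \frac{1}{5}\right) - 5\right) - 4}{4} = \frac{7}{4} + \frac{\left(-1 - 5\right) - 4}{4} = \frac{7}{4} + \frac{-6 - 4}{4} = \frac{7}{4} + \frac{1}{4} \left(-10\right) = \frac{7}{4} - \frac{5}{2} = - \frac{3}{4}$)
$\left(G - y{\left(-3 \right)}\right) \left(-31\right) J{\left(2 \right)} = \left(-47 - - \frac{3}{4}\right) \left(-31\right) \left(\left(-1\right) 2\right) = \left(-47 + \frac{3}{4}\right) \left(-31\right) \left(-2\right) = \left(- \frac{185}{4}\right) \left(-31\right) \left(-2\right) = \frac{5735}{4} \left(-2\right) = - \frac{5735}{2}$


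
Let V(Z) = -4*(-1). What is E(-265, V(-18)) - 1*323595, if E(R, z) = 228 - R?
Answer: -323102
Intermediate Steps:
V(Z) = 4
E(-265, V(-18)) - 1*323595 = (228 - 1*(-265)) - 1*323595 = (228 + 265) - 323595 = 493 - 323595 = -323102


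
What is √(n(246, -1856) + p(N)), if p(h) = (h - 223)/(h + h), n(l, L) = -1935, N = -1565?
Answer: I*√4737851265/1565 ≈ 43.982*I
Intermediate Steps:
p(h) = (-223 + h)/(2*h) (p(h) = (-223 + h)/((2*h)) = (-223 + h)*(1/(2*h)) = (-223 + h)/(2*h))
√(n(246, -1856) + p(N)) = √(-1935 + (½)*(-223 - 1565)/(-1565)) = √(-1935 + (½)*(-1/1565)*(-1788)) = √(-1935 + 894/1565) = √(-3027381/1565) = I*√4737851265/1565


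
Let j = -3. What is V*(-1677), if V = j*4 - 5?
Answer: 28509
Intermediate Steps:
V = -17 (V = -3*4 - 5 = -12 - 5 = -17)
V*(-1677) = -17*(-1677) = 28509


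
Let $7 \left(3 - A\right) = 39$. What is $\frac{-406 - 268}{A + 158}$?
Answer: $- \frac{2359}{544} \approx -4.3364$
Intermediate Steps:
$A = - \frac{18}{7}$ ($A = 3 - \frac{39}{7} = - \frac{18}{7} \approx -2.5714$)
$\frac{-406 - 268}{A + 158} = \frac{-406 - 268}{- \frac{18}{7} + 158} = - \frac{674}{\frac{1088}{7}} = \left(-674\right) \frac{7}{1088} = - \frac{2359}{544}$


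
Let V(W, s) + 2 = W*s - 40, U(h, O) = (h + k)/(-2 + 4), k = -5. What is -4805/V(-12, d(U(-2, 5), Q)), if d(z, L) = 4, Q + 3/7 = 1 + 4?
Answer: 961/18 ≈ 53.389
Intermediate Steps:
U(h, O) = -5/2 + h/2 (U(h, O) = (h - 5)/(-2 + 4) = (-5 + h)/2 = (-5 + h)*(½) = -5/2 + h/2)
Q = 32/7 (Q = -3/7 + (1 + 4) = -3/7 + 5 = 32/7 ≈ 4.5714)
V(W, s) = -42 + W*s (V(W, s) = -2 + (W*s - 40) = -2 + (-40 + W*s) = -42 + W*s)
-4805/V(-12, d(U(-2, 5), Q)) = -4805/(-42 - 12*4) = -4805/(-42 - 48) = -4805/(-90) = -4805*(-1/90) = 961/18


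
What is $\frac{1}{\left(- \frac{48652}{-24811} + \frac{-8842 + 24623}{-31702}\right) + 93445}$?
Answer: $\frac{786558322}{73501093222603} \approx 1.0701 \cdot 10^{-5}$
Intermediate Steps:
$\frac{1}{\left(- \frac{48652}{-24811} + \frac{-8842 + 24623}{-31702}\right) + 93445} = \frac{1}{\left(\left(-48652\right) \left(- \frac{1}{24811}\right) + 15781 \left(- \frac{1}{31702}\right)\right) + 93445} = \frac{1}{\left(\frac{48652}{24811} - \frac{15781}{31702}\right) + 93445} = \frac{1}{\frac{1150823313}{786558322} + 93445} = \frac{1}{\frac{73501093222603}{786558322}} = \frac{786558322}{73501093222603}$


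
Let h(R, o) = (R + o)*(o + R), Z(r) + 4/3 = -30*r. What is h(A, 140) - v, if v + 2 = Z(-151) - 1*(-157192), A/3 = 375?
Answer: 4315519/3 ≈ 1.4385e+6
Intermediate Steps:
A = 1125 (A = 3*375 = 1125)
Z(r) = -4/3 - 30*r
h(R, o) = (R + o)**2 (h(R, o) = (R + o)*(R + o) = (R + o)**2)
v = 485156/3 (v = -2 + ((-4/3 - 30*(-151)) - 1*(-157192)) = -2 + ((-4/3 + 4530) + 157192) = -2 + (13586/3 + 157192) = -2 + 485162/3 = 485156/3 ≈ 1.6172e+5)
h(A, 140) - v = (1125 + 140)**2 - 1*485156/3 = 1265**2 - 485156/3 = 1600225 - 485156/3 = 4315519/3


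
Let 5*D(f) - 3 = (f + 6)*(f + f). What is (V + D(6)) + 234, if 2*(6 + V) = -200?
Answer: 787/5 ≈ 157.40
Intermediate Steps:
V = -106 (V = -6 + (½)*(-200) = -6 - 100 = -106)
D(f) = ⅗ + 2*f*(6 + f)/5 (D(f) = ⅗ + ((f + 6)*(f + f))/5 = ⅗ + ((6 + f)*(2*f))/5 = ⅗ + (2*f*(6 + f))/5 = ⅗ + 2*f*(6 + f)/5)
(V + D(6)) + 234 = (-106 + (⅗ + (⅖)*6² + (12/5)*6)) + 234 = (-106 + (⅗ + (⅖)*36 + 72/5)) + 234 = (-106 + (⅗ + 72/5 + 72/5)) + 234 = (-106 + 147/5) + 234 = -383/5 + 234 = 787/5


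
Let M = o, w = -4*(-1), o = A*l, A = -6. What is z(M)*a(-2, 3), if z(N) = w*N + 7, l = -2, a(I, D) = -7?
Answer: -385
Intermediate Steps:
o = 12 (o = -6*(-2) = 12)
w = 4
M = 12
z(N) = 7 + 4*N (z(N) = 4*N + 7 = 7 + 4*N)
z(M)*a(-2, 3) = (7 + 4*12)*(-7) = (7 + 48)*(-7) = 55*(-7) = -385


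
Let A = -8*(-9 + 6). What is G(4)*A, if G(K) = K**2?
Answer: 384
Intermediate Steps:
A = 24 (A = -8*(-3) = 24)
G(4)*A = 4**2*24 = 16*24 = 384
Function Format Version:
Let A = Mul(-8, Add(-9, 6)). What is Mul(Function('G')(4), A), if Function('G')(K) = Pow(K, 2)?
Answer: 384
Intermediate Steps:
A = 24 (A = Mul(-8, -3) = 24)
Mul(Function('G')(4), A) = Mul(Pow(4, 2), 24) = Mul(16, 24) = 384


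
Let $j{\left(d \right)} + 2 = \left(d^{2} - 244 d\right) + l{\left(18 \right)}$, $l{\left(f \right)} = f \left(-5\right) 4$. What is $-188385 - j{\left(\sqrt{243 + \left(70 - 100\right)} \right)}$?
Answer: $-188236 + 244 \sqrt{213} \approx -1.8468 \cdot 10^{5}$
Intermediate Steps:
$l{\left(f \right)} = - 20 f$ ($l{\left(f \right)} = - 5 f 4 = - 20 f$)
$j{\left(d \right)} = -362 + d^{2} - 244 d$ ($j{\left(d \right)} = -2 - \left(360 - d^{2} + 244 d\right) = -362 + d^{2} - 244 d$)
$-188385 - j{\left(\sqrt{243 + \left(70 - 100\right)} \right)} = -188385 - \left(-362 + \left(\sqrt{243 + \left(70 - 100\right)}\right)^{2} - 244 \sqrt{243 + \left(70 - 100\right)}\right) = -188385 - \left(-362 + \left(\sqrt{243 - 30}\right)^{2} - 244 \sqrt{243 - 30}\right) = -188385 - \left(-362 + \left(\sqrt{213}\right)^{2} - 244 \sqrt{213}\right) = -188385 - \left(-362 + 213 - 244 \sqrt{213}\right) = -188385 - \left(-149 - 244 \sqrt{213}\right) = -188385 + \left(149 + 244 \sqrt{213}\right) = -188236 + 244 \sqrt{213}$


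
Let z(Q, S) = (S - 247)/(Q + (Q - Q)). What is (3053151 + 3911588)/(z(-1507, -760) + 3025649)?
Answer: 10495861673/4559654050 ≈ 2.3019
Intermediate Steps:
z(Q, S) = (-247 + S)/Q (z(Q, S) = (-247 + S)/(Q + 0) = (-247 + S)/Q)
(3053151 + 3911588)/(z(-1507, -760) + 3025649) = (3053151 + 3911588)/((-247 - 760)/(-1507) + 3025649) = 6964739/(-1/1507*(-1007) + 3025649) = 6964739/(1007/1507 + 3025649) = 6964739/(4559654050/1507) = 6964739*(1507/4559654050) = 10495861673/4559654050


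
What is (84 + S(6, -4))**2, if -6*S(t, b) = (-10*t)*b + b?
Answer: 17956/9 ≈ 1995.1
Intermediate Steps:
S(t, b) = -b/6 + 5*b*t/3 (S(t, b) = -((-10*t)*b + b)/6 = -(-10*b*t + b)/6 = -(b - 10*b*t)/6 = -b/6 + 5*b*t/3)
(84 + S(6, -4))**2 = (84 + (1/6)*(-4)*(-1 + 10*6))**2 = (84 + (1/6)*(-4)*(-1 + 60))**2 = (84 + (1/6)*(-4)*59)**2 = (84 - 118/3)**2 = (134/3)**2 = 17956/9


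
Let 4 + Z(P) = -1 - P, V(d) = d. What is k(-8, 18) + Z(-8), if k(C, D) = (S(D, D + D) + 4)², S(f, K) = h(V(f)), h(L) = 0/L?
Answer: 19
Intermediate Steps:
h(L) = 0
S(f, K) = 0
Z(P) = -5 - P (Z(P) = -4 + (-1 - P) = -5 - P)
k(C, D) = 16 (k(C, D) = (0 + 4)² = 4² = 16)
k(-8, 18) + Z(-8) = 16 + (-5 - 1*(-8)) = 16 + (-5 + 8) = 16 + 3 = 19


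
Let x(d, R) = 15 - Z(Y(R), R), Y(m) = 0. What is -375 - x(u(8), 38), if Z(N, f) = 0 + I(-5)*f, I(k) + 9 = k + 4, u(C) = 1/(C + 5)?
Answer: -770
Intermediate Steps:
u(C) = 1/(5 + C)
I(k) = -5 + k (I(k) = -9 + (k + 4) = -9 + (4 + k) = -5 + k)
Z(N, f) = -10*f (Z(N, f) = 0 + (-5 - 5)*f = 0 - 10*f = -10*f)
x(d, R) = 15 + 10*R (x(d, R) = 15 - (-10)*R = 15 + 10*R)
-375 - x(u(8), 38) = -375 - (15 + 10*38) = -375 - (15 + 380) = -375 - 1*395 = -375 - 395 = -770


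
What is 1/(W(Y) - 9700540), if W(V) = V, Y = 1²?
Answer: -1/9700539 ≈ -1.0309e-7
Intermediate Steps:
Y = 1
1/(W(Y) - 9700540) = 1/(1 - 9700540) = 1/(-9700539) = -1/9700539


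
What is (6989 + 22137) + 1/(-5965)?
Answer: 173736589/5965 ≈ 29126.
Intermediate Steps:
(6989 + 22137) + 1/(-5965) = 29126 - 1/5965 = 173736589/5965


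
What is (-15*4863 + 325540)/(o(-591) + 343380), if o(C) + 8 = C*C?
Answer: 252595/692653 ≈ 0.36468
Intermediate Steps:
o(C) = -8 + C² (o(C) = -8 + C*C = -8 + C²)
(-15*4863 + 325540)/(o(-591) + 343380) = (-15*4863 + 325540)/((-8 + (-591)²) + 343380) = (-72945 + 325540)/((-8 + 349281) + 343380) = 252595/(349273 + 343380) = 252595/692653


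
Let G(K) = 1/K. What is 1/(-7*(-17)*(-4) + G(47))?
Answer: -47/22371 ≈ -0.0021009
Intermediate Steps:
1/(-7*(-17)*(-4) + G(47)) = 1/(-7*(-17)*(-4) + 1/47) = 1/(119*(-4) + 1/47) = 1/(-476 + 1/47) = 1/(-22371/47) = -47/22371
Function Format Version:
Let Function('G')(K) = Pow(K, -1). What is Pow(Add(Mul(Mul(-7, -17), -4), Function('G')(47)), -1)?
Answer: Rational(-47, 22371) ≈ -0.0021009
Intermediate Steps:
Pow(Add(Mul(Mul(-7, -17), -4), Function('G')(47)), -1) = Pow(Add(Mul(Mul(-7, -17), -4), Pow(47, -1)), -1) = Pow(Add(Mul(119, -4), Rational(1, 47)), -1) = Pow(Add(-476, Rational(1, 47)), -1) = Pow(Rational(-22371, 47), -1) = Rational(-47, 22371)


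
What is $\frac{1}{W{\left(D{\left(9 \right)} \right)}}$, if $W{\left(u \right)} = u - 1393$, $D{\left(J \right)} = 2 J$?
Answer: $- \frac{1}{1375} \approx -0.00072727$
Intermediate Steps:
$W{\left(u \right)} = -1393 + u$
$\frac{1}{W{\left(D{\left(9 \right)} \right)}} = \frac{1}{-1393 + 2 \cdot 9} = \frac{1}{-1393 + 18} = \frac{1}{-1375} = - \frac{1}{1375}$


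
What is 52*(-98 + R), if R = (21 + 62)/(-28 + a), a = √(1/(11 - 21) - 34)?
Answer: -42898856/8181 - 4316*I*√3410/8181 ≈ -5243.7 - 30.807*I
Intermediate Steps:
a = I*√3410/10 (a = √(1/(-10) - 34) = √(-⅒ - 34) = √(-341/10) = I*√3410/10 ≈ 5.8395*I)
R = 83/(-28 + I*√3410/10) (R = (21 + 62)/(-28 + I*√3410/10) = 83/(-28 + I*√3410/10) ≈ -2.8407 - 0.59245*I)
52*(-98 + R) = 52*(-98 + (-23240/8181 - 83*I*√3410/8181)) = 52*(-824978/8181 - 83*I*√3410/8181) = -42898856/8181 - 4316*I*√3410/8181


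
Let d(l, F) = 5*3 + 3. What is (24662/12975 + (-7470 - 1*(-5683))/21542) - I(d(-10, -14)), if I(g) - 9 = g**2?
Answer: -92567898371/279507450 ≈ -331.18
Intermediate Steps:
d(l, F) = 18 (d(l, F) = 15 + 3 = 18)
I(g) = 9 + g**2
(24662/12975 + (-7470 - 1*(-5683))/21542) - I(d(-10, -14)) = (24662/12975 + (-7470 - 1*(-5683))/21542) - (9 + 18**2) = (24662*(1/12975) + (-7470 + 5683)*(1/21542)) - (9 + 324) = (24662/12975 - 1787*1/21542) - 1*333 = (24662/12975 - 1787/21542) - 333 = 508082479/279507450 - 333 = -92567898371/279507450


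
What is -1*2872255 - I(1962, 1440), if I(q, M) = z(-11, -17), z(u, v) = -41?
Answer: -2872214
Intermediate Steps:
I(q, M) = -41
-1*2872255 - I(1962, 1440) = -1*2872255 - 1*(-41) = -2872255 + 41 = -2872214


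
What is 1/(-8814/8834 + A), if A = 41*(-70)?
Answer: -4417/12681197 ≈ -0.00034831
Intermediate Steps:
A = -2870
1/(-8814/8834 + A) = 1/(-8814/8834 - 2870) = 1/(-8814*1/8834 - 2870) = 1/(-4407/4417 - 2870) = 1/(-12681197/4417) = -4417/12681197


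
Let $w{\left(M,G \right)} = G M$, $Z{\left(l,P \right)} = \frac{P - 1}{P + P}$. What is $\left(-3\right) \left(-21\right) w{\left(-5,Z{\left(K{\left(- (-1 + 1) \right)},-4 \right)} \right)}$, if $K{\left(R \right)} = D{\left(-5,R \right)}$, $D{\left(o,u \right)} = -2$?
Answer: $- \frac{1575}{8} \approx -196.88$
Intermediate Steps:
$K{\left(R \right)} = -2$
$Z{\left(l,P \right)} = \frac{-1 + P}{2 P}$
$\left(-3\right) \left(-21\right) w{\left(-5,Z{\left(K{\left(- (-1 + 1) \right)},-4 \right)} \right)} = \left(-3\right) \left(-21\right) \frac{-1 - 4}{2 \left(-4\right)} \left(-5\right) = 63 \cdot \frac{1}{2} \left(- \frac{1}{4}\right) \left(-5\right) \left(-5\right) = 63 \cdot \frac{5}{8} \left(-5\right) = 63 \left(- \frac{25}{8}\right) = - \frac{1575}{8}$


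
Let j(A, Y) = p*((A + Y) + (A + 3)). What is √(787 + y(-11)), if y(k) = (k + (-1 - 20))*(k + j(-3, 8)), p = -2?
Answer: √1459 ≈ 38.197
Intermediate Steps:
j(A, Y) = -6 - 4*A - 2*Y (j(A, Y) = -2*((A + Y) + (A + 3)) = -2*((A + Y) + (3 + A)) = -2*(3 + Y + 2*A) = -6 - 4*A - 2*Y)
y(k) = (-21 + k)*(-10 + k) (y(k) = (k + (-1 - 20))*(k + (-6 - 4*(-3) - 2*8)) = (k - 21)*(k + (-6 + 12 - 16)) = (-21 + k)*(k - 10) = (-21 + k)*(-10 + k))
√(787 + y(-11)) = √(787 + (210 + (-11)² - 31*(-11))) = √(787 + (210 + 121 + 341)) = √(787 + 672) = √1459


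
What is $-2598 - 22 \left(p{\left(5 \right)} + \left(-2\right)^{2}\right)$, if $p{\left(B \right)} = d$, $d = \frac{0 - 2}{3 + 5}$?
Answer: $- \frac{5361}{2} \approx -2680.5$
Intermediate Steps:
$d = - \frac{1}{4}$ ($d = - \frac{2}{8} = \left(-2\right) \frac{1}{8} = - \frac{1}{4} \approx -0.25$)
$p{\left(B \right)} = - \frac{1}{4}$
$-2598 - 22 \left(p{\left(5 \right)} + \left(-2\right)^{2}\right) = -2598 - 22 \left(- \frac{1}{4} + \left(-2\right)^{2}\right) = -2598 - 22 \left(- \frac{1}{4} + 4\right) = -2598 - 22 \cdot \frac{15}{4} = -2598 - \frac{165}{2} = - \frac{5361}{2}$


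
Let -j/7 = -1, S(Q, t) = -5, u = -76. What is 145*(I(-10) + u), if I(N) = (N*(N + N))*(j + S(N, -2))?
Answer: 46980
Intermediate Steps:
j = 7 (j = -7*(-1) = 7)
I(N) = 4*N² (I(N) = (N*(N + N))*(7 - 5) = (N*(2*N))*2 = (2*N²)*2 = 4*N²)
145*(I(-10) + u) = 145*(4*(-10)² - 76) = 145*(4*100 - 76) = 145*(400 - 76) = 145*324 = 46980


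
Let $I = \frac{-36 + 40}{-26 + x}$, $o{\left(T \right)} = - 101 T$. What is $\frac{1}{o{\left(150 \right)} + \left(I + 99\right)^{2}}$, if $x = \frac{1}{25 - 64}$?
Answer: $- \frac{1030225}{5542000509} \approx -0.00018589$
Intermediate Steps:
$x = - \frac{1}{39}$ ($x = \frac{1}{-39} = - \frac{1}{39} \approx -0.025641$)
$I = - \frac{156}{1015}$ ($I = \frac{-36 + 40}{-26 - \frac{1}{39}} = \frac{4}{- \frac{1015}{39}} = 4 \left(- \frac{39}{1015}\right) = - \frac{156}{1015} \approx -0.15369$)
$\frac{1}{o{\left(150 \right)} + \left(I + 99\right)^{2}} = \frac{1}{\left(-101\right) 150 + \left(- \frac{156}{1015} + 99\right)^{2}} = \frac{1}{-15150 + \left(\frac{100329}{1015}\right)^{2}} = \frac{1}{-15150 + \frac{10065908241}{1030225}} = \frac{1}{- \frac{5542000509}{1030225}} = - \frac{1030225}{5542000509}$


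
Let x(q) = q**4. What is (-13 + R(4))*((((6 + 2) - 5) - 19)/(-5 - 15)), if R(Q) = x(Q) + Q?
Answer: 988/5 ≈ 197.60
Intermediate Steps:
R(Q) = Q + Q**4 (R(Q) = Q**4 + Q = Q + Q**4)
(-13 + R(4))*((((6 + 2) - 5) - 19)/(-5 - 15)) = (-13 + (4 + 4**4))*((((6 + 2) - 5) - 19)/(-5 - 15)) = (-13 + (4 + 256))*(((8 - 5) - 19)/(-20)) = (-13 + 260)*((3 - 19)*(-1/20)) = 247*(-16*(-1/20)) = 247*(4/5) = 988/5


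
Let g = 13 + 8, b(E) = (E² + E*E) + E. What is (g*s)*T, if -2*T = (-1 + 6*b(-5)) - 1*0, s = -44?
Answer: 124278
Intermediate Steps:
b(E) = E + 2*E² (b(E) = (E² + E²) + E = 2*E² + E = E + 2*E²)
g = 21
T = -269/2 (T = -((-1 + 6*(-5*(1 + 2*(-5)))) - 1*0)/2 = -((-1 + 6*(-5*(1 - 10))) + 0)/2 = -((-1 + 6*(-5*(-9))) + 0)/2 = -((-1 + 6*45) + 0)/2 = -((-1 + 270) + 0)/2 = -(269 + 0)/2 = -½*269 = -269/2 ≈ -134.50)
(g*s)*T = (21*(-44))*(-269/2) = -924*(-269/2) = 124278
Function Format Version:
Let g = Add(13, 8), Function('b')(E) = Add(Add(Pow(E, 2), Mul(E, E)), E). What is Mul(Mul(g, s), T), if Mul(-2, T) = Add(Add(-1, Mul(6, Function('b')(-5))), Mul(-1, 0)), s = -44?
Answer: 124278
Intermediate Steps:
Function('b')(E) = Add(E, Mul(2, Pow(E, 2))) (Function('b')(E) = Add(Add(Pow(E, 2), Pow(E, 2)), E) = Add(Mul(2, Pow(E, 2)), E) = Add(E, Mul(2, Pow(E, 2))))
g = 21
T = Rational(-269, 2) (T = Mul(Rational(-1, 2), Add(Add(-1, Mul(6, Mul(-5, Add(1, Mul(2, -5))))), Mul(-1, 0))) = Mul(Rational(-1, 2), Add(Add(-1, Mul(6, Mul(-5, Add(1, -10)))), 0)) = Mul(Rational(-1, 2), Add(Add(-1, Mul(6, Mul(-5, -9))), 0)) = Mul(Rational(-1, 2), Add(Add(-1, Mul(6, 45)), 0)) = Mul(Rational(-1, 2), Add(Add(-1, 270), 0)) = Mul(Rational(-1, 2), Add(269, 0)) = Mul(Rational(-1, 2), 269) = Rational(-269, 2) ≈ -134.50)
Mul(Mul(g, s), T) = Mul(Mul(21, -44), Rational(-269, 2)) = Mul(-924, Rational(-269, 2)) = 124278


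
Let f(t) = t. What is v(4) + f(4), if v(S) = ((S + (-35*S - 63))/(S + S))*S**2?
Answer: -394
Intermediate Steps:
v(S) = S*(-63 - 34*S)/2 (v(S) = ((S + (-63 - 35*S))/((2*S)))*S**2 = ((-63 - 34*S)*(1/(2*S)))*S**2 = ((-63 - 34*S)/(2*S))*S**2 = S*(-63 - 34*S)/2)
v(4) + f(4) = -1/2*4*(63 + 34*4) + 4 = -1/2*4*(63 + 136) + 4 = -1/2*4*199 + 4 = -398 + 4 = -394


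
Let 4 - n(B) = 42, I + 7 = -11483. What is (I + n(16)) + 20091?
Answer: 8563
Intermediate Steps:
I = -11490 (I = -7 - 11483 = -11490)
n(B) = -38 (n(B) = 4 - 1*42 = 4 - 42 = -38)
(I + n(16)) + 20091 = (-11490 - 38) + 20091 = -11528 + 20091 = 8563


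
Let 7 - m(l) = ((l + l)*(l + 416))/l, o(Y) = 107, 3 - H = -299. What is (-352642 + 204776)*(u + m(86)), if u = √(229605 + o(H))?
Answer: 147422402 - 4140248*√293 ≈ 7.6553e+7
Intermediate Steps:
H = 302 (H = 3 - 1*(-299) = 3 + 299 = 302)
u = 28*√293 (u = √(229605 + 107) = √229712 = 28*√293 ≈ 479.28)
m(l) = -825 - 2*l (m(l) = 7 - (l + l)*(l + 416)/l = 7 - (2*l)*(416 + l)/l = 7 - 2*l*(416 + l)/l = 7 - (832 + 2*l) = 7 + (-832 - 2*l) = -825 - 2*l)
(-352642 + 204776)*(u + m(86)) = (-352642 + 204776)*(28*√293 + (-825 - 2*86)) = -147866*(28*√293 + (-825 - 172)) = -147866*(28*√293 - 997) = -147866*(-997 + 28*√293) = 147422402 - 4140248*√293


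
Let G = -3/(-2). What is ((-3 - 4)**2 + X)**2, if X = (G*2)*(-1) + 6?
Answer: 2704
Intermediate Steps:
G = 3/2 (G = -3*(-1/2) = 3/2 ≈ 1.5000)
X = 3 (X = ((3/2)*2)*(-1) + 6 = 3*(-1) + 6 = -3 + 6 = 3)
((-3 - 4)**2 + X)**2 = ((-3 - 4)**2 + 3)**2 = ((-7)**2 + 3)**2 = (49 + 3)**2 = 52**2 = 2704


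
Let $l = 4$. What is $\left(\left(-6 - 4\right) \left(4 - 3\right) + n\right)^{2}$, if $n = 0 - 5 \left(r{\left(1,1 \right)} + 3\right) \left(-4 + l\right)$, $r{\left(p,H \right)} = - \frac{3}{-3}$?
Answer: $100$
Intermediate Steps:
$r{\left(p,H \right)} = 1$ ($r{\left(p,H \right)} = \left(-3\right) \left(- \frac{1}{3}\right) = 1$)
$n = 0$ ($n = 0 - 5 \left(1 + 3\right) \left(-4 + 4\right) = 0 - 5 \cdot 4 \cdot 0 = 0 - 0 = 0 + 0 = 0$)
$\left(\left(-6 - 4\right) \left(4 - 3\right) + n\right)^{2} = \left(\left(-6 - 4\right) \left(4 - 3\right) + 0\right)^{2} = \left(\left(-10\right) 1 + 0\right)^{2} = \left(-10 + 0\right)^{2} = \left(-10\right)^{2} = 100$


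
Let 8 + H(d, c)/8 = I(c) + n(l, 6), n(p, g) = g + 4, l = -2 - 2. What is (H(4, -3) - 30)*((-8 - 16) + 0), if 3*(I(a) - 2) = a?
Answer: 144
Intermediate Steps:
l = -4
I(a) = 2 + a/3
n(p, g) = 4 + g
H(d, c) = 32 + 8*c/3 (H(d, c) = -64 + 8*((2 + c/3) + (4 + 6)) = -64 + 8*((2 + c/3) + 10) = -64 + 8*(12 + c/3) = -64 + (96 + 8*c/3) = 32 + 8*c/3)
(H(4, -3) - 30)*((-8 - 16) + 0) = ((32 + (8/3)*(-3)) - 30)*((-8 - 16) + 0) = ((32 - 8) - 30)*(-24 + 0) = (24 - 30)*(-24) = -6*(-24) = 144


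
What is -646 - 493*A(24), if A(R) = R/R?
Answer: -1139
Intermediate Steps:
A(R) = 1
-646 - 493*A(24) = -646 - 493*1 = -646 - 493 = -1139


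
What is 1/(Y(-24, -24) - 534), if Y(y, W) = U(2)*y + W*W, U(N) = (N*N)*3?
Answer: -1/246 ≈ -0.0040650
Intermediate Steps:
U(N) = 3*N² (U(N) = N²*3 = 3*N²)
Y(y, W) = W² + 12*y (Y(y, W) = (3*2²)*y + W*W = (3*4)*y + W² = 12*y + W² = W² + 12*y)
1/(Y(-24, -24) - 534) = 1/(((-24)² + 12*(-24)) - 534) = 1/((576 - 288) - 534) = 1/(288 - 534) = 1/(-246) = -1/246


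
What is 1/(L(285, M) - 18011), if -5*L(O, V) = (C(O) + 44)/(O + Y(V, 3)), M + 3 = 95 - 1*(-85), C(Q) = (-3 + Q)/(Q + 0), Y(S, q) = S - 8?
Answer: -107825/1942038212 ≈ -5.5522e-5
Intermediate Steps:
Y(S, q) = -8 + S
C(Q) = (-3 + Q)/Q
M = 177 (M = -3 + (95 - 1*(-85)) = -3 + (95 + 85) = -3 + 180 = 177)
L(O, V) = -(44 + (-3 + O)/O)/(5*(-8 + O + V)) (L(O, V) = -((-3 + O)/O + 44)/(5*(O + (-8 + V))) = -(44 + (-3 + O)/O)/(5*(-8 + O + V)))
1/(L(285, M) - 18011) = 1/((3/5)*(1 - 15*285)/(285*(-8 + 285 + 177)) - 18011) = 1/((3/5)*(1/285)*(1 - 4275)/454 - 18011) = 1/((3/5)*(1/285)*(1/454)*(-4274) - 18011) = 1/(-2137/107825 - 18011) = 1/(-1942038212/107825) = -107825/1942038212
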